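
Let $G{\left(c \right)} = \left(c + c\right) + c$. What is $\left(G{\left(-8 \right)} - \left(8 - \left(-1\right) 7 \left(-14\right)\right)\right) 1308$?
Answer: $86328$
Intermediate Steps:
$G{\left(c \right)} = 3 c$ ($G{\left(c \right)} = 2 c + c = 3 c$)
$\left(G{\left(-8 \right)} - \left(8 - \left(-1\right) 7 \left(-14\right)\right)\right) 1308 = \left(3 \left(-8\right) - \left(8 - \left(-1\right) 7 \left(-14\right)\right)\right) 1308 = \left(-24 - -90\right) 1308 = \left(-24 + \left(-8 + 98\right)\right) 1308 = \left(-24 + 90\right) 1308 = 66 \cdot 1308 = 86328$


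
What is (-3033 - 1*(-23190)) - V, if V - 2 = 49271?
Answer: -29116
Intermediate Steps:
V = 49273 (V = 2 + 49271 = 49273)
(-3033 - 1*(-23190)) - V = (-3033 - 1*(-23190)) - 1*49273 = (-3033 + 23190) - 49273 = 20157 - 49273 = -29116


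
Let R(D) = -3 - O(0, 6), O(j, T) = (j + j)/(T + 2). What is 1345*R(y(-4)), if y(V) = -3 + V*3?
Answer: -4035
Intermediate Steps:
y(V) = -3 + 3*V
O(j, T) = 2*j/(2 + T) (O(j, T) = (2*j)/(2 + T) = 2*j/(2 + T))
R(D) = -3 (R(D) = -3 - 2*0/(2 + 6) = -3 - 2*0/8 = -3 - 1*0 = -3 + 0 = -3)
1345*R(y(-4)) = 1345*(-3) = -4035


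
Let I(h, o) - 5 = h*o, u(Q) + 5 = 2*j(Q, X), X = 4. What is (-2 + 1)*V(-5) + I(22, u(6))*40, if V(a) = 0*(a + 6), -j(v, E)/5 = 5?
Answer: -48200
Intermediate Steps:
j(v, E) = -25 (j(v, E) = -5*5 = -25)
V(a) = 0 (V(a) = 0*(6 + a) = 0)
u(Q) = -55 (u(Q) = -5 + 2*(-25) = -5 - 50 = -55)
I(h, o) = 5 + h*o
(-2 + 1)*V(-5) + I(22, u(6))*40 = (-2 + 1)*0 + (5 + 22*(-55))*40 = -1*0 + (5 - 1210)*40 = 0 - 1205*40 = 0 - 48200 = -48200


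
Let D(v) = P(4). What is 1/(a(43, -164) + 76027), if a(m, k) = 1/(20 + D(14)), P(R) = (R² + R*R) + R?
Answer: 56/4257513 ≈ 1.3153e-5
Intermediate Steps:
P(R) = R + 2*R² (P(R) = (R² + R²) + R = 2*R² + R = R + 2*R²)
D(v) = 36 (D(v) = 4*(1 + 2*4) = 4*(1 + 8) = 4*9 = 36)
a(m, k) = 1/56 (a(m, k) = 1/(20 + 36) = 1/56)
1/(a(43, -164) + 76027) = 1/(1/56 + 76027) = 1/(4257513/56) = 56/4257513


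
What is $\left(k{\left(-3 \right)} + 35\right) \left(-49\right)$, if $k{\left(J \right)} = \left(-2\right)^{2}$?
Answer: $-1911$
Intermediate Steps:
$k{\left(J \right)} = 4$
$\left(k{\left(-3 \right)} + 35\right) \left(-49\right) = \left(4 + 35\right) \left(-49\right) = 39 \left(-49\right) = -1911$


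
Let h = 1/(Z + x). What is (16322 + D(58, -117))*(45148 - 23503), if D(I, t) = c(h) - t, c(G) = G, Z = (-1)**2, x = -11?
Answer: 711639981/2 ≈ 3.5582e+8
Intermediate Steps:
Z = 1
h = -1/10 (h = 1/(1 - 11) = 1/(-10) = -1/10 ≈ -0.10000)
D(I, t) = -1/10 - t
(16322 + D(58, -117))*(45148 - 23503) = (16322 + (-1/10 - 1*(-117)))*(45148 - 23503) = (16322 + (-1/10 + 117))*21645 = (16322 + 1169/10)*21645 = (164389/10)*21645 = 711639981/2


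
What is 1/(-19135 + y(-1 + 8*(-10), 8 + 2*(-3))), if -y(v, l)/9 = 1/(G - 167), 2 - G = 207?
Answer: -124/2372737 ≈ -5.2260e-5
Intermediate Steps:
G = -205 (G = 2 - 1*207 = 2 - 207 = -205)
y(v, l) = 3/124 (y(v, l) = -9/(-205 - 167) = -9/(-372) = -9*(-1/372) = 3/124)
1/(-19135 + y(-1 + 8*(-10), 8 + 2*(-3))) = 1/(-19135 + 3/124) = 1/(-2372737/124) = -124/2372737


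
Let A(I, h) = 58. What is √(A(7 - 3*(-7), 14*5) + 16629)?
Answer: √16687 ≈ 129.18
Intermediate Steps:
√(A(7 - 3*(-7), 14*5) + 16629) = √(58 + 16629) = √16687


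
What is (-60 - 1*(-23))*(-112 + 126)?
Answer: -518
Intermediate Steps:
(-60 - 1*(-23))*(-112 + 126) = (-60 + 23)*14 = -37*14 = -518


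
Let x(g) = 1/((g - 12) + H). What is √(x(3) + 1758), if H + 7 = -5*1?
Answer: √775257/21 ≈ 41.928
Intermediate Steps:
H = -12 (H = -7 - 5*1 = -7 - 5 = -12)
x(g) = 1/(-24 + g) (x(g) = 1/((g - 12) - 12) = 1/((-12 + g) - 12) = 1/(-24 + g))
√(x(3) + 1758) = √(1/(-24 + 3) + 1758) = √(1/(-21) + 1758) = √(-1/21 + 1758) = √(36917/21) = √775257/21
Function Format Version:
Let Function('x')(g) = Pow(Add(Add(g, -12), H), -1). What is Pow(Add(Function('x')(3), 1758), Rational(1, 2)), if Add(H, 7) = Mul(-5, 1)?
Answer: Mul(Rational(1, 21), Pow(775257, Rational(1, 2))) ≈ 41.928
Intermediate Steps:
H = -12 (H = Add(-7, Mul(-5, 1)) = Add(-7, -5) = -12)
Function('x')(g) = Pow(Add(-24, g), -1) (Function('x')(g) = Pow(Add(Add(g, -12), -12), -1) = Pow(Add(Add(-12, g), -12), -1) = Pow(Add(-24, g), -1))
Pow(Add(Function('x')(3), 1758), Rational(1, 2)) = Pow(Add(Pow(Add(-24, 3), -1), 1758), Rational(1, 2)) = Pow(Add(Pow(-21, -1), 1758), Rational(1, 2)) = Pow(Add(Rational(-1, 21), 1758), Rational(1, 2)) = Pow(Rational(36917, 21), Rational(1, 2)) = Mul(Rational(1, 21), Pow(775257, Rational(1, 2)))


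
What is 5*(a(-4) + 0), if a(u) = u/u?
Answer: 5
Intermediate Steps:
a(u) = 1
5*(a(-4) + 0) = 5*(1 + 0) = 5*1 = 5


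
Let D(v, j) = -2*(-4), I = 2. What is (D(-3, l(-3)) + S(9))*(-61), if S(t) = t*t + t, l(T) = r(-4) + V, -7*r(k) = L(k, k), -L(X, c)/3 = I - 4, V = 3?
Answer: -5978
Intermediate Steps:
L(X, c) = 6 (L(X, c) = -3*(2 - 4) = -3*(-2) = 6)
r(k) = -6/7 (r(k) = -⅐*6 = -6/7)
l(T) = 15/7 (l(T) = -6/7 + 3 = 15/7)
D(v, j) = 8
S(t) = t + t² (S(t) = t² + t = t + t²)
(D(-3, l(-3)) + S(9))*(-61) = (8 + 9*(1 + 9))*(-61) = (8 + 9*10)*(-61) = (8 + 90)*(-61) = 98*(-61) = -5978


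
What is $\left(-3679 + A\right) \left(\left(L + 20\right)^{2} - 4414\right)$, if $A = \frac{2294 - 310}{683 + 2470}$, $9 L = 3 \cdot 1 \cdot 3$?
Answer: $\frac{46078468619}{3153} \approx 1.4614 \cdot 10^{7}$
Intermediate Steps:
$L = 1$ ($L = \frac{3 \cdot 1 \cdot 3}{9} = \frac{3 \cdot 3}{9} = \frac{1}{9} \cdot 9 = 1$)
$A = \frac{1984}{3153} \approx 0.62924$
$\left(-3679 + A\right) \left(\left(L + 20\right)^{2} - 4414\right) = \left(-3679 + \frac{1984}{3153}\right) \left(\left(1 + 20\right)^{2} - 4414\right) = - \frac{11597903 \left(21^{2} - 4414\right)}{3153} = - \frac{11597903 \left(441 - 4414\right)}{3153} = \left(- \frac{11597903}{3153}\right) \left(-3973\right) = \frac{46078468619}{3153}$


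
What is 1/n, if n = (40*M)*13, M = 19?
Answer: 1/9880 ≈ 0.00010121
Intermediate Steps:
n = 9880 (n = (40*19)*13 = 760*13 = 9880)
1/n = 1/9880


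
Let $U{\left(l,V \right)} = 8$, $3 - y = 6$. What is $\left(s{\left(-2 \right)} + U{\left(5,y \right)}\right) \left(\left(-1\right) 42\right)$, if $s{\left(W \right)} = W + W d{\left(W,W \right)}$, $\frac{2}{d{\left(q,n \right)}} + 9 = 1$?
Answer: $-273$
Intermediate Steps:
$d{\left(q,n \right)} = - \frac{1}{4}$ ($d{\left(q,n \right)} = \frac{2}{-9 + 1} = \frac{2}{-8} = 2 \left(- \frac{1}{8}\right) = - \frac{1}{4}$)
$s{\left(W \right)} = \frac{3 W}{4}$ ($s{\left(W \right)} = W + W \left(- \frac{1}{4}\right) = W - \frac{W}{4} = \frac{3 W}{4}$)
$y = -3$ ($y = 3 - 6 = -3$)
$\left(s{\left(-2 \right)} + U{\left(5,y \right)}\right) \left(\left(-1\right) 42\right) = \left(\frac{3}{4} \left(-2\right) + 8\right) \left(\left(-1\right) 42\right) = \left(- \frac{3}{2} + 8\right) \left(-42\right) = \frac{13}{2} \left(-42\right) = -273$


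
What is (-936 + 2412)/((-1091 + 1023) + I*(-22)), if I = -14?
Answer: 123/20 ≈ 6.1500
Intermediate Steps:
(-936 + 2412)/((-1091 + 1023) + I*(-22)) = (-936 + 2412)/((-1091 + 1023) - 14*(-22)) = 1476/(-68 + 308) = 1476/240 = 1476*(1/240) = 123/20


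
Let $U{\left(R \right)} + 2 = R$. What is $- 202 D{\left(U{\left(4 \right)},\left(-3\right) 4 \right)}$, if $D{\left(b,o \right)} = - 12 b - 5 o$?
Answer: $-7272$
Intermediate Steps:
$U{\left(R \right)} = -2 + R$
$- 202 D{\left(U{\left(4 \right)},\left(-3\right) 4 \right)} = - 202 \left(- 12 \left(-2 + 4\right) - 5 \left(\left(-3\right) 4\right)\right) = - 202 \left(\left(-12\right) 2 - -60\right) = - 202 \left(-24 + 60\right) = \left(-202\right) 36 = -7272$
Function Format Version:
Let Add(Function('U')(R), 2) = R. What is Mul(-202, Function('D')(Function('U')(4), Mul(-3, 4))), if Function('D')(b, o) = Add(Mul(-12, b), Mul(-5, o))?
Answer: -7272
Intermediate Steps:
Function('U')(R) = Add(-2, R)
Mul(-202, Function('D')(Function('U')(4), Mul(-3, 4))) = Mul(-202, Add(Mul(-12, Add(-2, 4)), Mul(-5, Mul(-3, 4)))) = Mul(-202, Add(Mul(-12, 2), Mul(-5, -12))) = Mul(-202, Add(-24, 60)) = Mul(-202, 36) = -7272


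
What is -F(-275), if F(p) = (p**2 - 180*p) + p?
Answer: -124850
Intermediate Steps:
F(p) = p**2 - 179*p
-F(-275) = -(-275)*(-179 - 275) = -(-275)*(-454) = -1*124850 = -124850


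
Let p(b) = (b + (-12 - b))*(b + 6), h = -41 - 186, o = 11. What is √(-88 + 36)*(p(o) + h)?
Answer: -862*I*√13 ≈ -3108.0*I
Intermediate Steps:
h = -227
p(b) = -72 - 12*b (p(b) = -12*(6 + b) = -72 - 12*b)
√(-88 + 36)*(p(o) + h) = √(-88 + 36)*((-72 - 12*11) - 227) = √(-52)*((-72 - 132) - 227) = (2*I*√13)*(-204 - 227) = (2*I*√13)*(-431) = -862*I*√13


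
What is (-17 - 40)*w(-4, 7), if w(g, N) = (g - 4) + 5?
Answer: 171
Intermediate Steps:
w(g, N) = 1 + g (w(g, N) = (-4 + g) + 5 = 1 + g)
(-17 - 40)*w(-4, 7) = (-17 - 40)*(1 - 4) = -57*(-3) = 171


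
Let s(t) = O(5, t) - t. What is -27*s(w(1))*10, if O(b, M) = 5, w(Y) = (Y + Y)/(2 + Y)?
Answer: -1170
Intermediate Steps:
w(Y) = 2*Y/(2 + Y) (w(Y) = (2*Y)/(2 + Y) = 2*Y/(2 + Y))
s(t) = 5 - t
-27*s(w(1))*10 = -27*(5 - 2/(2 + 1))*10 = -27*(5 - 2/3)*10 = -27*13/3*10 = -117*10 = -1170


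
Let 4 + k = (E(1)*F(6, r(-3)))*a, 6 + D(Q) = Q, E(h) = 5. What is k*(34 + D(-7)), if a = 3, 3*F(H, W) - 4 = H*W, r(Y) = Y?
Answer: -1554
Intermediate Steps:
F(H, W) = 4/3 + H*W/3 (F(H, W) = 4/3 + (H*W)/3 = 4/3 + H*W/3)
D(Q) = -6 + Q
k = -74 (k = -4 + (5*(4/3 + (⅓)*6*(-3)))*3 = -4 + (5*(4/3 - 6))*3 = -4 + (5*(-14/3))*3 = -4 - 70/3*3 = -4 - 70 = -74)
k*(34 + D(-7)) = -74*(34 + (-6 - 7)) = -74*(34 - 13) = -74*21 = -1554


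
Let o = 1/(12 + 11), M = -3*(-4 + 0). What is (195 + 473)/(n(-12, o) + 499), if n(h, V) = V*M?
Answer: 15364/11489 ≈ 1.3373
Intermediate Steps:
M = 12 (M = -3*(-4) = 12)
o = 1/23 ≈ 0.043478
n(h, V) = 12*V (n(h, V) = V*12 = 12*V)
(195 + 473)/(n(-12, o) + 499) = (195 + 473)/(12*(1/23) + 499) = 668/(12/23 + 499) = 668/(11489/23) = 668*(23/11489) = 15364/11489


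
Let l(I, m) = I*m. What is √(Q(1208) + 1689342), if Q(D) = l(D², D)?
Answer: √1764480254 ≈ 42006.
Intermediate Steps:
Q(D) = D³ (Q(D) = D²*D = D³)
√(Q(1208) + 1689342) = √(1208³ + 1689342) = √(1762790912 + 1689342) = √1764480254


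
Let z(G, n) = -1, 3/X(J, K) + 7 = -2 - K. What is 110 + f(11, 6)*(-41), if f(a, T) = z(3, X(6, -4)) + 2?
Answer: 69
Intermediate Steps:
X(J, K) = 3/(-9 - K) (X(J, K) = 3/(-7 + (-2 - K)) = 3/(-9 - K))
f(a, T) = 1 (f(a, T) = -1 + 2 = 1)
110 + f(11, 6)*(-41) = 110 + 1*(-41) = 110 - 41 = 69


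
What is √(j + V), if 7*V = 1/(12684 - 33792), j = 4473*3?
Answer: √73240350227457/73878 ≈ 115.84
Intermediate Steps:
j = 13419
V = -1/147756 (V = 1/(7*(12684 - 33792)) = (⅐)/(-21108) = (⅐)*(-1/21108) = -1/147756 ≈ -6.7679e-6)
√(j + V) = √(13419 - 1/147756) = √(1982737763/147756) = √73240350227457/73878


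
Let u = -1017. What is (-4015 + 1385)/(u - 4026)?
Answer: 2630/5043 ≈ 0.52151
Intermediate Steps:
(-4015 + 1385)/(u - 4026) = (-4015 + 1385)/(-1017 - 4026) = -2630/(-5043) = -2630*(-1/5043) = 2630/5043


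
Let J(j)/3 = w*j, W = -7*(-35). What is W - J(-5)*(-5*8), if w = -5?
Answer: 3245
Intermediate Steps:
W = 245
J(j) = -15*j (J(j) = 3*(-5*j) = -15*j)
W - J(-5)*(-5*8) = 245 - (-15*(-5))*(-5*8) = 245 - 75*(-40) = 245 - 1*(-3000) = 245 + 3000 = 3245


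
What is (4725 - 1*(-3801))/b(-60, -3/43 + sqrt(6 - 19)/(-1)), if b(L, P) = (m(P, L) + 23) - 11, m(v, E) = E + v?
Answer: -29146131/165251 + 7882287*I*sqrt(13)/2148263 ≈ -176.38 + 13.229*I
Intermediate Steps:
b(L, P) = 12 + L + P (b(L, P) = ((L + P) + 23) - 11 = (23 + L + P) - 11 = 12 + L + P)
(4725 - 1*(-3801))/b(-60, -3/43 + sqrt(6 - 19)/(-1)) = (4725 - 1*(-3801))/(12 - 60 + (-3/43 + sqrt(6 - 19)/(-1))) = (4725 + 3801)/(12 - 60 + (-3*1/43 + sqrt(-13)*(-1))) = 8526/(12 - 60 + (-3/43 + (I*sqrt(13))*(-1))) = 8526/(12 - 60 + (-3/43 - I*sqrt(13))) = 8526/(-2067/43 - I*sqrt(13))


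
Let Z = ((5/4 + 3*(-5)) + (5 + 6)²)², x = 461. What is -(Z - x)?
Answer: -176665/16 ≈ -11042.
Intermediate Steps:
Z = 184041/16 (Z = ((5*(¼) - 15) + 11²)² = ((5/4 - 15) + 121)² = (-55/4 + 121)² = (429/4)² = 184041/16 ≈ 11503.)
-(Z - x) = -(184041/16 - 1*461) = -(184041/16 - 461) = -1*176665/16 = -176665/16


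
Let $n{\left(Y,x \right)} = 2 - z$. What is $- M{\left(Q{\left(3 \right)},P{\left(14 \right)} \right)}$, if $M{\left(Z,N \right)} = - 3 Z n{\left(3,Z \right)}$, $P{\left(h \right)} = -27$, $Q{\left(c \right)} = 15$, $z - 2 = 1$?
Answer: $-45$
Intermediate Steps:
$z = 3$ ($z = 2 + 1 = 3$)
$n{\left(Y,x \right)} = -1$ ($n{\left(Y,x \right)} = 2 - 3 = -1$)
$M{\left(Z,N \right)} = 3 Z$ ($M{\left(Z,N \right)} = - 3 Z \left(-1\right) = 3 Z$)
$- M{\left(Q{\left(3 \right)},P{\left(14 \right)} \right)} = - 3 \cdot 15 = \left(-1\right) 45 = -45$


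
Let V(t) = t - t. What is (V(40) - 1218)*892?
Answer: -1086456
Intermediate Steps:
V(t) = 0
(V(40) - 1218)*892 = (0 - 1218)*892 = -1218*892 = -1086456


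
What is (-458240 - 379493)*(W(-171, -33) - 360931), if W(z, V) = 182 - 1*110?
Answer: 302303492647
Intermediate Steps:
W(z, V) = 72 (W(z, V) = 182 - 110 = 72)
(-458240 - 379493)*(W(-171, -33) - 360931) = (-458240 - 379493)*(72 - 360931) = -837733*(-360859) = 302303492647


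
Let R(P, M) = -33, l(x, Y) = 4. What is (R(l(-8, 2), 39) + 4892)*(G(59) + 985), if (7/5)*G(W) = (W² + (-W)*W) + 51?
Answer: 34741850/7 ≈ 4.9631e+6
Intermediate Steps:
G(W) = 255/7 (G(W) = 5*((W² + (-W)*W) + 51)/7 = 5*((W² - W²) + 51)/7 = 5*(0 + 51)/7 = (5/7)*51 = 255/7)
(R(l(-8, 2), 39) + 4892)*(G(59) + 985) = (-33 + 4892)*(255/7 + 985) = 4859*(7150/7) = 34741850/7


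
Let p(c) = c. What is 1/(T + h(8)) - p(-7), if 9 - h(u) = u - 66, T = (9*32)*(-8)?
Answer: 15658/2237 ≈ 6.9995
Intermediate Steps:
T = -2304 (T = 288*(-8) = -2304)
h(u) = 75 - u (h(u) = 9 - (u - 66) = 9 - (-66 + u) = 9 + (66 - u) = 75 - u)
1/(T + h(8)) - p(-7) = 1/(-2304 + (75 - 1*8)) - 1*(-7) = 1/(-2304 + (75 - 8)) + 7 = 1/(-2304 + 67) + 7 = 1/(-2237) + 7 = -1/2237 + 7 = 15658/2237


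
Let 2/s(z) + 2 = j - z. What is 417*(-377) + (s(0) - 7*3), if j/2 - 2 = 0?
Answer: -157229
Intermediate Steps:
j = 4 (j = 4 + 2*0 = 4 + 0 = 4)
s(z) = 2/(2 - z) (s(z) = 2/(-2 + (4 - z)) = 2/(2 - z))
417*(-377) + (s(0) - 7*3) = 417*(-377) + (-2/(-2 + 0) - 7*3) = -157209 + (-2/(-2) - 21) = -157209 + (-2*(-1/2) - 21) = -157209 + (1 - 21) = -157209 - 20 = -157229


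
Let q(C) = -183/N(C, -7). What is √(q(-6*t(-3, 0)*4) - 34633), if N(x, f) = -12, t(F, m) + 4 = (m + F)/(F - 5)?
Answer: I*√138471/2 ≈ 186.06*I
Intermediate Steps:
t(F, m) = -4 + (F + m)/(-5 + F) (t(F, m) = -4 + (m + F)/(F - 5) = -4 + (F + m)/(-5 + F))
q(C) = 61/4 (q(C) = -183/(-12) = -183*(-1/12) = 61/4)
√(q(-6*t(-3, 0)*4) - 34633) = √(61/4 - 34633) = √(-138471/4) = I*√138471/2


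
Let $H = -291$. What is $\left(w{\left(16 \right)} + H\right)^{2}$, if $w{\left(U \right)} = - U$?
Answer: $94249$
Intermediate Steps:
$\left(w{\left(16 \right)} + H\right)^{2} = \left(\left(-1\right) 16 - 291\right)^{2} = \left(-16 - 291\right)^{2} = \left(-307\right)^{2} = 94249$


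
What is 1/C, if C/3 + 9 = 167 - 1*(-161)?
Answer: 1/957 ≈ 0.0010449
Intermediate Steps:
C = 957 (C = -27 + 3*(167 - 1*(-161)) = -27 + 3*(167 + 161) = -27 + 3*328 = -27 + 984 = 957)
1/C = 1/957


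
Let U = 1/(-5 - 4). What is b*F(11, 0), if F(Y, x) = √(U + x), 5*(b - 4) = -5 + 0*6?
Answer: I ≈ 1.0*I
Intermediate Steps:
U = -⅑ (U = 1/(-9) = -⅑ ≈ -0.11111)
b = 3 (b = 4 + (-5 + 0*6)/5 = 4 + (-5 + 0)/5 = 4 + (⅕)*(-5) = 4 - 1 = 3)
F(Y, x) = √(-⅑ + x)
b*F(11, 0) = 3*(√(-1 + 9*0)/3) = 3*(√(-1 + 0)/3) = 3*(√(-1)/3) = 3*(I/3) = I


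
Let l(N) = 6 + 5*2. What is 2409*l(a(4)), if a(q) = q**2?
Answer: 38544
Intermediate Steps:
l(N) = 16 (l(N) = 6 + 10 = 16)
2409*l(a(4)) = 2409*16 = 38544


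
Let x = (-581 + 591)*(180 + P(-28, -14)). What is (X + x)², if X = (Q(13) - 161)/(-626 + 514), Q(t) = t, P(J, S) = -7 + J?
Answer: 1651365769/784 ≈ 2.1063e+6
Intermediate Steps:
x = 1450 (x = (-581 + 591)*(180 + (-7 - 28)) = 10*(180 - 35) = 10*145 = 1450)
X = 37/28 (X = (13 - 161)/(-626 + 514) = -148/(-112) = -148*(-1/112) = 37/28 ≈ 1.3214)
(X + x)² = (37/28 + 1450)² = (40637/28)² = 1651365769/784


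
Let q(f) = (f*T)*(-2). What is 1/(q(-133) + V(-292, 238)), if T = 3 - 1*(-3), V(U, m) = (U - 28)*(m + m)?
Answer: -1/150724 ≈ -6.6346e-6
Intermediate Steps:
V(U, m) = 2*m*(-28 + U) (V(U, m) = (-28 + U)*(2*m) = 2*m*(-28 + U))
T = 6 (T = 3 + 3 = 6)
q(f) = -12*f (q(f) = (f*6)*(-2) = (6*f)*(-2) = -12*f)
1/(q(-133) + V(-292, 238)) = 1/(-12*(-133) + 2*238*(-28 - 292)) = 1/(1596 + 2*238*(-320)) = 1/(1596 - 152320) = 1/(-150724) = -1/150724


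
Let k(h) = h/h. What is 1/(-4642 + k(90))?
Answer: -1/4641 ≈ -0.00021547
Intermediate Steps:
k(h) = 1
1/(-4642 + k(90)) = 1/(-4642 + 1) = 1/(-4641) = -1/4641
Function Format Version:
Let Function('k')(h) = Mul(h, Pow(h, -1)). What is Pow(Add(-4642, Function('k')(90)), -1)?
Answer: Rational(-1, 4641) ≈ -0.00021547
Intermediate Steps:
Function('k')(h) = 1
Pow(Add(-4642, Function('k')(90)), -1) = Pow(Add(-4642, 1), -1) = Pow(-4641, -1) = Rational(-1, 4641)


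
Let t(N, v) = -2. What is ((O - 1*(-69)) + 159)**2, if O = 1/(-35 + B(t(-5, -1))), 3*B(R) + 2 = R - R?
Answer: 595018449/11449 ≈ 51971.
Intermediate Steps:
B(R) = -2/3 (B(R) = -2/3 + (R - R)/3 = -2/3 + (1/3)*0 = -2/3 + 0 = -2/3)
O = -3/107 (O = 1/(-35 - 2/3) = 1/(-107/3) = -3/107 ≈ -0.028037)
((O - 1*(-69)) + 159)**2 = ((-3/107 - 1*(-69)) + 159)**2 = ((-3/107 + 69) + 159)**2 = (7380/107 + 159)**2 = (24393/107)**2 = 595018449/11449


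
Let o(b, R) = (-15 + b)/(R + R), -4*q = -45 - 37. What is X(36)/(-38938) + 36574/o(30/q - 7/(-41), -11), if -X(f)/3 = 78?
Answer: 160569366982/2667253 ≈ 60200.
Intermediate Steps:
X(f) = -234 (X(f) = -3*78 = -234)
q = 41/2 (q = -(-45 - 37)/4 = -¼*(-82) = 41/2 ≈ 20.500)
o(b, R) = (-15 + b)/(2*R) (o(b, R) = (-15 + b)/((2*R)) = (-15 + b)*(1/(2*R)) = (-15 + b)/(2*R))
X(36)/(-38938) + 36574/o(30/q - 7/(-41), -11) = -234/(-38938) + 36574/(((½)*(-15 + (30/(41/2) - 7/(-41)))/(-11))) = -234*(-1/38938) + 36574/(((½)*(-1/11)*(-15 + (30*(2/41) - 7*(-1/41))))) = 117/19469 + 36574/(((½)*(-1/11)*(-15 + (60/41 + 7/41)))) = 117/19469 + 36574/(((½)*(-1/11)*(-15 + 67/41))) = 117/19469 + 36574/(((½)*(-1/11)*(-548/41))) = 117/19469 + 36574/(274/451) = 117/19469 + 36574*(451/274) = 117/19469 + 8247437/137 = 160569366982/2667253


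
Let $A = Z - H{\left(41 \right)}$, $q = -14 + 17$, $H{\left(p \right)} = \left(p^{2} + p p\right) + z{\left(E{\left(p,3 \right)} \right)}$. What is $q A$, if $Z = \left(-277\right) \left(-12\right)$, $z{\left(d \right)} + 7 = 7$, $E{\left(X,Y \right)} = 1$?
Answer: $-114$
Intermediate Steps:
$z{\left(d \right)} = 0$ ($z{\left(d \right)} = -7 + 7 = 0$)
$H{\left(p \right)} = 2 p^{2}$ ($H{\left(p \right)} = \left(p^{2} + p p\right) + 0 = \left(p^{2} + p^{2}\right) + 0 = 2 p^{2} + 0 = 2 p^{2}$)
$Z = 3324$
$q = 3$
$A = -38$ ($A = 3324 - 2 \cdot 41^{2} = 3324 - 2 \cdot 1681 = 3324 - 3362 = -38$)
$q A = 3 \left(-38\right) = -114$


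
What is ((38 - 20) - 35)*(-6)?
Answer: 102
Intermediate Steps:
((38 - 20) - 35)*(-6) = (18 - 35)*(-6) = -17*(-6) = 102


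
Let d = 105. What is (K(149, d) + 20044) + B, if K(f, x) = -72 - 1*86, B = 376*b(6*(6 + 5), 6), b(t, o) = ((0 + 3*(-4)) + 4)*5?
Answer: 4846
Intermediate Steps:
b(t, o) = -40 (b(t, o) = ((0 - 12) + 4)*5 = (-12 + 4)*5 = -8*5 = -40)
B = -15040 (B = 376*(-40) = -15040)
K(f, x) = -158 (K(f, x) = -72 - 86 = -158)
(K(149, d) + 20044) + B = (-158 + 20044) - 15040 = 19886 - 15040 = 4846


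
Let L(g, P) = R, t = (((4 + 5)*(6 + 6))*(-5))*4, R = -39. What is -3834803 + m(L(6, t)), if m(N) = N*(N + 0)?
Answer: -3833282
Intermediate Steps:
t = -2160 (t = ((9*12)*(-5))*4 = (108*(-5))*4 = -540*4 = -2160)
L(g, P) = -39
m(N) = N**2 (m(N) = N*N = N**2)
-3834803 + m(L(6, t)) = -3834803 + (-39)**2 = -3834803 + 1521 = -3833282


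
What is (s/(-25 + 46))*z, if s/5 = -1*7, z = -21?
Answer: 35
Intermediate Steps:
s = -35 (s = 5*(-1*7) = 5*(-7) = -35)
(s/(-25 + 46))*z = (-35/(-25 + 46))*(-21) = (-35/21)*(-21) = ((1/21)*(-35))*(-21) = -5/3*(-21) = 35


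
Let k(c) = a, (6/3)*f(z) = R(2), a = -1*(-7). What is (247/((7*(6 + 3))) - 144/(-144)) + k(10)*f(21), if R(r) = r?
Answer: 751/63 ≈ 11.921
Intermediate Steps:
a = 7
f(z) = 1 (f(z) = (1/2)*2 = 1)
k(c) = 7
(247/((7*(6 + 3))) - 144/(-144)) + k(10)*f(21) = (247/((7*(6 + 3))) - 144/(-144)) + 7*1 = (247/((7*9)) - 144*(-1/144)) + 7 = (247/63 + 1) + 7 = 310/63 + 7 = 751/63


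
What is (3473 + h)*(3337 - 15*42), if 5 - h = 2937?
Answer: 1464487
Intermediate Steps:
h = -2932 (h = 5 - 1*2937 = 5 - 2937 = -2932)
(3473 + h)*(3337 - 15*42) = (3473 - 2932)*(3337 - 15*42) = 541*(3337 - 630) = 541*2707 = 1464487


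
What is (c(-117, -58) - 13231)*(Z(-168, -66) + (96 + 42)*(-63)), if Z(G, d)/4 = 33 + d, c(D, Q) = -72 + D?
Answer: 118444920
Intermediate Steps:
Z(G, d) = 132 + 4*d (Z(G, d) = 4*(33 + d) = 132 + 4*d)
(c(-117, -58) - 13231)*(Z(-168, -66) + (96 + 42)*(-63)) = ((-72 - 117) - 13231)*((132 + 4*(-66)) + (96 + 42)*(-63)) = (-189 - 13231)*((132 - 264) + 138*(-63)) = -13420*(-132 - 8694) = -13420*(-8826) = 118444920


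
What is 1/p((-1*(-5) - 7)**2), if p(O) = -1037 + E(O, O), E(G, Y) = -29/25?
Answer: -25/25954 ≈ -0.00096324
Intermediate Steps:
E(G, Y) = -29/25 (E(G, Y) = -29*1/25 = -29/25)
p(O) = -25954/25 (p(O) = -1037 - 29/25 = -25954/25)
1/p((-1*(-5) - 7)**2) = 1/(-25954/25) = -25/25954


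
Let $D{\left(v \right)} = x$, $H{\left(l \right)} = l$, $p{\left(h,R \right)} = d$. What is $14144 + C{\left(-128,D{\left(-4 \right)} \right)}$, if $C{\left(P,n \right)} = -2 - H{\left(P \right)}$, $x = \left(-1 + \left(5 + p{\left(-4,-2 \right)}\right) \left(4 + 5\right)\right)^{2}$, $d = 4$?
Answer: $14270$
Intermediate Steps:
$p{\left(h,R \right)} = 4$
$x = 6400$ ($x = \left(-1 + \left(5 + 4\right) \left(4 + 5\right)\right)^{2} = \left(-1 + 9 \cdot 9\right)^{2} = \left(-1 + 81\right)^{2} = 80^{2} = 6400$)
$D{\left(v \right)} = 6400$
$C{\left(P,n \right)} = -2 - P$
$14144 + C{\left(-128,D{\left(-4 \right)} \right)} = 14144 - -126 = 14144 + \left(-2 + 128\right) = 14144 + 126 = 14270$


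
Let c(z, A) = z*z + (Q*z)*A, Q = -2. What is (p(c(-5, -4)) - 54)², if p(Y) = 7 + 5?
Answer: 1764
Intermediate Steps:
c(z, A) = z² - 2*A*z (c(z, A) = z*z + (-2*z)*A = z² - 2*A*z)
p(Y) = 12
(p(c(-5, -4)) - 54)² = (12 - 54)² = (-42)² = 1764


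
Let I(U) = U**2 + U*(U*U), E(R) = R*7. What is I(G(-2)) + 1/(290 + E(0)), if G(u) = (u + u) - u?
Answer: -1159/290 ≈ -3.9966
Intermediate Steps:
G(u) = u (G(u) = 2*u - u = u)
E(R) = 7*R
I(U) = U**2 + U**3 (I(U) = U**2 + U*U**2 = U**2 + U**3)
I(G(-2)) + 1/(290 + E(0)) = (-2)**2*(1 - 2) + 1/(290 + 7*0) = 4*(-1) + 1/(290 + 0) = -4 + 1/290 = -1159/290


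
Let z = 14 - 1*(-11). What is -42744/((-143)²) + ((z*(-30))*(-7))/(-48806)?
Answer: -84366189/38385919 ≈ -2.1978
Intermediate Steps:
z = 25 (z = 14 + 11 = 25)
-42744/((-143)²) + ((z*(-30))*(-7))/(-48806) = -42744/((-143)²) + ((25*(-30))*(-7))/(-48806) = -42744/20449 - 750*(-7)*(-1/48806) = -42744*1/20449 + 5250*(-1/48806) = -3288/1573 - 2625/24403 = -84366189/38385919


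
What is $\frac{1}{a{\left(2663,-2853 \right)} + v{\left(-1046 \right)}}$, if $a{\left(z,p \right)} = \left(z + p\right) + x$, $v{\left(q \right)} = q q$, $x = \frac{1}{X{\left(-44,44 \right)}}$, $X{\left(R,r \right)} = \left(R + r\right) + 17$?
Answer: $\frac{17}{18596743} \approx 9.1414 \cdot 10^{-7}$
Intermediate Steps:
$X{\left(R,r \right)} = 17 + R + r$
$x = \frac{1}{17}$ ($x = \frac{1}{17 - 44 + 44} = \frac{1}{17} \approx 0.058824$)
$v{\left(q \right)} = q^{2}$
$a{\left(z,p \right)} = \frac{1}{17} + p + z$ ($a{\left(z,p \right)} = \left(z + p\right) + \frac{1}{17} = \left(p + z\right) + \frac{1}{17} = \frac{1}{17} + p + z$)
$\frac{1}{a{\left(2663,-2853 \right)} + v{\left(-1046 \right)}} = \frac{1}{\left(\frac{1}{17} - 2853 + 2663\right) + \left(-1046\right)^{2}} = \frac{1}{- \frac{3229}{17} + 1094116} = \frac{1}{\frac{18596743}{17}} = \frac{17}{18596743}$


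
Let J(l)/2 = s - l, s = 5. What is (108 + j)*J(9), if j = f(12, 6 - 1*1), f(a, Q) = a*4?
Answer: -1248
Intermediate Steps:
f(a, Q) = 4*a
j = 48 (j = 4*12 = 48)
J(l) = 10 - 2*l (J(l) = 2*(5 - l) = 10 - 2*l)
(108 + j)*J(9) = (108 + 48)*(10 - 2*9) = 156*(10 - 18) = 156*(-8) = -1248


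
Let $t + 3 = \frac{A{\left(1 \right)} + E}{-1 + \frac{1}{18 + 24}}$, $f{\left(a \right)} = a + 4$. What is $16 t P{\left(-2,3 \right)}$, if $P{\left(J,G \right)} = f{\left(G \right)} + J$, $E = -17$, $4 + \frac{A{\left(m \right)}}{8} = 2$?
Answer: $\frac{101040}{41} \approx 2464.4$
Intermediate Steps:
$A{\left(m \right)} = -16$ ($A{\left(m \right)} = -32 + 8 \cdot 2 = -32 + 16 = -16$)
$f{\left(a \right)} = 4 + a$
$t = \frac{1263}{41}$ ($t = -3 + \frac{-16 - 17}{-1 + \frac{1}{18 + 24}} = -3 - \frac{33}{-1 + \frac{1}{42}} = -3 - \frac{33}{- \frac{41}{42}} = -3 - - \frac{1386}{41} = -3 + \frac{1386}{41} = \frac{1263}{41} \approx 30.805$)
$P{\left(J,G \right)} = 4 + G + J$ ($P{\left(J,G \right)} = \left(4 + G\right) + J = 4 + G + J$)
$16 t P{\left(-2,3 \right)} = 16 \cdot \frac{1263}{41} \left(4 + 3 - 2\right) = \frac{20208}{41} \cdot 5 = \frac{101040}{41}$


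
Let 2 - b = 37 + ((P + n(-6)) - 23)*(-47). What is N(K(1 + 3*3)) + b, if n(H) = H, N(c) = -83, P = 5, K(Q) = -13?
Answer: -1246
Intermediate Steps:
b = -1163 (b = 2 - (37 + ((5 - 6) - 23)*(-47)) = 2 - (37 + (-1 - 23)*(-47)) = 2 - (37 - 24*(-47)) = 2 - (37 + 1128) = 2 - 1*1165 = 2 - 1165 = -1163)
N(K(1 + 3*3)) + b = -83 - 1163 = -1246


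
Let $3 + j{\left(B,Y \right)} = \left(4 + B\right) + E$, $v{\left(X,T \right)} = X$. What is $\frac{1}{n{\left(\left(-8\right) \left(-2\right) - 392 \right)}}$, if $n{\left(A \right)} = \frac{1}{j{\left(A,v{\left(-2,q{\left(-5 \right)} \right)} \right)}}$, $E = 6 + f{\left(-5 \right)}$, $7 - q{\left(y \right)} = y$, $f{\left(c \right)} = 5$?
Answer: $-364$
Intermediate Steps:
$q{\left(y \right)} = 7 - y$
$E = 11$ ($E = 6 + 5 = 11$)
$j{\left(B,Y \right)} = 12 + B$ ($j{\left(B,Y \right)} = -3 + \left(\left(4 + B\right) + 11\right) = -3 + \left(15 + B\right) = 12 + B$)
$n{\left(A \right)} = \frac{1}{12 + A}$
$\frac{1}{n{\left(\left(-8\right) \left(-2\right) - 392 \right)}} = \frac{1}{\frac{1}{12 - 376}} = \frac{1}{\frac{1}{-364}} = \frac{1}{- \frac{1}{364}} = -364$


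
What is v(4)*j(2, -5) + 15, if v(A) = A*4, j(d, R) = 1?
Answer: 31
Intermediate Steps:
v(A) = 4*A
v(4)*j(2, -5) + 15 = (4*4)*1 + 15 = 16*1 + 15 = 16 + 15 = 31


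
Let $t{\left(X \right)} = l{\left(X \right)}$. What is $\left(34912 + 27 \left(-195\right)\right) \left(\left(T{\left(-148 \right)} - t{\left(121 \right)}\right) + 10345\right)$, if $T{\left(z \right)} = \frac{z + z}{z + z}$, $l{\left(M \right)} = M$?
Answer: $303140575$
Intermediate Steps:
$T{\left(z \right)} = 1$ ($T{\left(z \right)} = \frac{2 z}{2 z} = 2 z \frac{1}{2 z} = 1$)
$t{\left(X \right)} = X$
$\left(34912 + 27 \left(-195\right)\right) \left(\left(T{\left(-148 \right)} - t{\left(121 \right)}\right) + 10345\right) = \left(34912 + 27 \left(-195\right)\right) \left(\left(1 - 121\right) + 10345\right) = \left(34912 - 5265\right) \left(\left(1 - 121\right) + 10345\right) = 29647 \left(-120 + 10345\right) = 29647 \cdot 10225 = 303140575$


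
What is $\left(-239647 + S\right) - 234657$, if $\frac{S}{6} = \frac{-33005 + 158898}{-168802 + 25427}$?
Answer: $- \frac{68004091358}{143375} \approx -4.7431 \cdot 10^{5}$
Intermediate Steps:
$S = - \frac{755358}{143375}$ ($S = 6 \frac{-33005 + 158898}{-168802 + 25427} = 6 \frac{125893}{-143375} = 6 \cdot 125893 \left(- \frac{1}{143375}\right) = 6 \left(- \frac{125893}{143375}\right) = - \frac{755358}{143375} \approx -5.2684$)
$\left(-239647 + S\right) - 234657 = \left(-239647 - \frac{755358}{143375}\right) - 234657 = - \frac{34360143983}{143375} - 234657 = - \frac{68004091358}{143375}$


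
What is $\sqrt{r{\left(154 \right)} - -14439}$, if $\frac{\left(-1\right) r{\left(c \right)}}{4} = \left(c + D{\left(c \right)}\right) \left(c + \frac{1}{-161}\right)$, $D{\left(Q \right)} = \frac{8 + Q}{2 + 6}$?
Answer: $\frac{i \sqrt{2407922762}}{161} \approx 304.79 i$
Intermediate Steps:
$D{\left(Q \right)} = 1 + \frac{Q}{8}$ ($D{\left(Q \right)} = \frac{8 + Q}{8} = \left(8 + Q\right) \frac{1}{8} = 1 + \frac{Q}{8}$)
$r{\left(c \right)} = - 4 \left(1 + \frac{9 c}{8}\right) \left(- \frac{1}{161} + c\right)$ ($r{\left(c \right)} = - 4 \left(c + \left(1 + \frac{c}{8}\right)\right) \left(c + \frac{1}{-161}\right) = - 4 \left(1 + \frac{9 c}{8}\right) \left(c - \frac{1}{161}\right) = - 4 \left(1 + \frac{9 c}{8}\right) \left(- \frac{1}{161} + c\right)$)
$\sqrt{r{\left(154 \right)} - -14439} = \sqrt{\left(\frac{4}{161} - \frac{14069}{23} - \frac{9 \cdot 154^{2}}{2}\right) - -14439} = \sqrt{\left(\frac{4}{161} - \frac{14069}{23} - 106722\right) + \left(-4449 + 18888\right)} = \sqrt{\left(\frac{4}{161} - \frac{14069}{23} - 106722\right) + 14439} = \sqrt{- \frac{17280721}{161} + 14439} = \sqrt{- \frac{14956042}{161}} = \frac{i \sqrt{2407922762}}{161}$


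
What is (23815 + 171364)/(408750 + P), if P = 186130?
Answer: 195179/594880 ≈ 0.32810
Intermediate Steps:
(23815 + 171364)/(408750 + P) = (23815 + 171364)/(408750 + 186130) = 195179/594880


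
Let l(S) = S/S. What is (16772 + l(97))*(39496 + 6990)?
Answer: 779709678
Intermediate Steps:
l(S) = 1
(16772 + l(97))*(39496 + 6990) = (16772 + 1)*(39496 + 6990) = 16773*46486 = 779709678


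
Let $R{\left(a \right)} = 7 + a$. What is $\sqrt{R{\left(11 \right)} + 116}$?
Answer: $\sqrt{134} \approx 11.576$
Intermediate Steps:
$\sqrt{R{\left(11 \right)} + 116} = \sqrt{\left(7 + 11\right) + 116} = \sqrt{18 + 116} = \sqrt{134}$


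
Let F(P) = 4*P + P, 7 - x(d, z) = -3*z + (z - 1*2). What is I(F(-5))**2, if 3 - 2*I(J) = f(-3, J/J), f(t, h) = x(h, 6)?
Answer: 81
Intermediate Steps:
x(d, z) = 9 + 2*z (x(d, z) = 7 - (-3*z + (z - 1*2)) = 7 - (-3*z + (z - 2)) = 7 - (-3*z + (-2 + z)) = 7 - (-2 - 2*z) = 7 + (2 + 2*z) = 9 + 2*z)
f(t, h) = 21 (f(t, h) = 9 + 2*6 = 9 + 12 = 21)
F(P) = 5*P
I(J) = -9 (I(J) = 3/2 - 1/2*21 = 3/2 - 21/2 = -9)
I(F(-5))**2 = (-9)**2 = 81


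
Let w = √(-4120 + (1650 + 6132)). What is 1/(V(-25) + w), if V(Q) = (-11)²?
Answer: 121/10979 - √3662/10979 ≈ 0.0055092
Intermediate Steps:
V(Q) = 121
w = √3662 (w = √(-4120 + 7782) = √3662 ≈ 60.514)
1/(V(-25) + w) = 1/(121 + √3662)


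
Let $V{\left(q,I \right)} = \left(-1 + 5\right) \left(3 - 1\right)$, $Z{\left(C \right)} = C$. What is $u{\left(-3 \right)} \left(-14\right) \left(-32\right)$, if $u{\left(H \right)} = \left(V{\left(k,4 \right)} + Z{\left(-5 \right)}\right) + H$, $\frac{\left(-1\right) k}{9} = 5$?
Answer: $0$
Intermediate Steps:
$k = -45$ ($k = \left(-9\right) 5 = -45$)
$V{\left(q,I \right)} = 8$ ($V{\left(q,I \right)} = 4 \cdot 2 = 8$)
$u{\left(H \right)} = 3 + H$ ($u{\left(H \right)} = \left(8 - 5\right) + H = 3 + H$)
$u{\left(-3 \right)} \left(-14\right) \left(-32\right) = \left(3 - 3\right) \left(-14\right) \left(-32\right) = 0 \left(-14\right) \left(-32\right) = 0 \left(-32\right) = 0$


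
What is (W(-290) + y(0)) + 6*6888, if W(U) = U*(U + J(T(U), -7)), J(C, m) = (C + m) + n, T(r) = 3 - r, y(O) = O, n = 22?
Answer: 36108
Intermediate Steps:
J(C, m) = 22 + C + m (J(C, m) = (C + m) + 22 = 22 + C + m)
W(U) = 18*U (W(U) = U*(U + (22 + (3 - U) - 7)) = U*(U + (18 - U)) = U*18 = 18*U)
(W(-290) + y(0)) + 6*6888 = (18*(-290) + 0) + 6*6888 = (-5220 + 0) + 41328 = -5220 + 41328 = 36108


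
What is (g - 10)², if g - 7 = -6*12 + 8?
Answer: 4489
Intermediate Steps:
g = -57 (g = 7 + (-6*12 + 8) = 7 + (-72 + 8) = 7 - 64 = -57)
(g - 10)² = (-57 - 10)² = (-67)² = 4489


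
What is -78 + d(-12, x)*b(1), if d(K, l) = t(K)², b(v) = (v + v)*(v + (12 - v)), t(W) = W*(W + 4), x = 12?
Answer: 221106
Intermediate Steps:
t(W) = W*(4 + W)
b(v) = 24*v (b(v) = (2*v)*12 = 24*v)
d(K, l) = K²*(4 + K)² (d(K, l) = (K*(4 + K))² = K²*(4 + K)²)
-78 + d(-12, x)*b(1) = -78 + ((-12)²*(4 - 12)²)*(24*1) = -78 + (144*(-8)²)*24 = -78 + (144*64)*24 = -78 + 9216*24 = -78 + 221184 = 221106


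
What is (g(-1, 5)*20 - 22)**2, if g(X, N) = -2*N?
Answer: 49284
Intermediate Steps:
(g(-1, 5)*20 - 22)**2 = (-2*5*20 - 22)**2 = (-10*20 - 22)**2 = (-200 - 22)**2 = (-222)**2 = 49284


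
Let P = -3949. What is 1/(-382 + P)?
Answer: -1/4331 ≈ -0.00023089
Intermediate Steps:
1/(-382 + P) = 1/(-382 - 3949) = 1/(-4331) = -1/4331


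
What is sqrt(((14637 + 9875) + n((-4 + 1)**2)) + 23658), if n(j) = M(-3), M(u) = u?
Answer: 7*sqrt(983) ≈ 219.47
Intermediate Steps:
n(j) = -3
sqrt(((14637 + 9875) + n((-4 + 1)**2)) + 23658) = sqrt(((14637 + 9875) - 3) + 23658) = sqrt((24512 - 3) + 23658) = sqrt(24509 + 23658) = sqrt(48167) = 7*sqrt(983)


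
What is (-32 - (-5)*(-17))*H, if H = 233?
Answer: -27261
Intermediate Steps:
(-32 - (-5)*(-17))*H = (-32 - (-5)*(-17))*233 = (-32 - 1*85)*233 = (-32 - 85)*233 = -117*233 = -27261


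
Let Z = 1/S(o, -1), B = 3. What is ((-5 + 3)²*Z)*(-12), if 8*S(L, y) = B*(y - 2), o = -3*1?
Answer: 128/3 ≈ 42.667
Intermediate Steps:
o = -3
S(L, y) = -¾ + 3*y/8 (S(L, y) = (3*(y - 2))/8 = (3*(-2 + y))/8 = (-6 + 3*y)/8 = -¾ + 3*y/8)
Z = -8/9 (Z = 1/(-¾ + (3/8)*(-1)) = 1/(-¾ - 3/8) = 1/(-9/8) = -8/9 ≈ -0.88889)
((-5 + 3)²*Z)*(-12) = ((-5 + 3)²*(-8/9))*(-12) = ((-2)²*(-8/9))*(-12) = (4*(-8/9))*(-12) = -32/9*(-12) = 128/3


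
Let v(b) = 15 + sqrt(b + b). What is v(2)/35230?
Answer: 17/35230 ≈ 0.00048254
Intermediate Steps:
v(b) = 15 + sqrt(2)*sqrt(b) (v(b) = 15 + sqrt(2*b) = 15 + sqrt(2)*sqrt(b))
v(2)/35230 = (15 + sqrt(2)*sqrt(2))/35230 = (15 + 2)*(1/35230) = 17*(1/35230) = 17/35230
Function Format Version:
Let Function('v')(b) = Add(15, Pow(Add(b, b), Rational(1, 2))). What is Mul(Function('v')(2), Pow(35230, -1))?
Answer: Rational(17, 35230) ≈ 0.00048254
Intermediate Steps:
Function('v')(b) = Add(15, Mul(Pow(2, Rational(1, 2)), Pow(b, Rational(1, 2)))) (Function('v')(b) = Add(15, Pow(Mul(2, b), Rational(1, 2))) = Add(15, Mul(Pow(2, Rational(1, 2)), Pow(b, Rational(1, 2)))))
Mul(Function('v')(2), Pow(35230, -1)) = Mul(Add(15, Mul(Pow(2, Rational(1, 2)), Pow(2, Rational(1, 2)))), Pow(35230, -1)) = Mul(Add(15, 2), Rational(1, 35230)) = Mul(17, Rational(1, 35230)) = Rational(17, 35230)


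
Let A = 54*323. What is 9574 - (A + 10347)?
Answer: -18215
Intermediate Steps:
A = 17442
9574 - (A + 10347) = 9574 - (17442 + 10347) = 9574 - 1*27789 = 9574 - 27789 = -18215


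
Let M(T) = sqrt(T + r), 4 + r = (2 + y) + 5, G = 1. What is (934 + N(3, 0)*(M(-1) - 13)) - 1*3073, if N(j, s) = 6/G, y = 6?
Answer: -2217 + 12*sqrt(2) ≈ -2200.0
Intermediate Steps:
N(j, s) = 6 (N(j, s) = 6/1 = 6*1 = 6)
r = 9 (r = -4 + ((2 + 6) + 5) = -4 + (8 + 5) = -4 + 13 = 9)
M(T) = sqrt(9 + T) (M(T) = sqrt(T + 9) = sqrt(9 + T))
(934 + N(3, 0)*(M(-1) - 13)) - 1*3073 = (934 + 6*(sqrt(9 - 1) - 13)) - 1*3073 = (934 + 6*(sqrt(8) - 13)) - 3073 = (934 + 6*(2*sqrt(2) - 13)) - 3073 = (934 + 6*(-13 + 2*sqrt(2))) - 3073 = (934 + (-78 + 12*sqrt(2))) - 3073 = (856 + 12*sqrt(2)) - 3073 = -2217 + 12*sqrt(2)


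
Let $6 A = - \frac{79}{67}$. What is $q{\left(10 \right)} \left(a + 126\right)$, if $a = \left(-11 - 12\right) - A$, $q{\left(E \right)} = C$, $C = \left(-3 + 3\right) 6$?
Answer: $0$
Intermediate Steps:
$A = - \frac{79}{402}$ ($A = \frac{\left(-79\right) \frac{1}{67}}{6} = \frac{1}{6} \left(- \frac{79}{67}\right) = - \frac{79}{402} \approx -0.19652$)
$C = 0$ ($C = 0 \cdot 6 = 0$)
$q{\left(E \right)} = 0$
$a = - \frac{9167}{402}$ ($a = \left(-11 - 12\right) - - \frac{79}{402} = \left(-11 - 12\right) + \frac{79}{402} = -23 + \frac{79}{402} = - \frac{9167}{402} \approx -22.803$)
$q{\left(10 \right)} \left(a + 126\right) = 0 \left(- \frac{9167}{402} + 126\right) = 0 \cdot \frac{41485}{402} = 0$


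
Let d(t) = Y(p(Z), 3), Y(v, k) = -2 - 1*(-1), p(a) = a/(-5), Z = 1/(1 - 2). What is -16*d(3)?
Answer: 16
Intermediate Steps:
Z = -1 (Z = 1/(-1) = -1)
p(a) = -a/5 (p(a) = a*(-⅕) = -a/5)
Y(v, k) = -1 (Y(v, k) = -2 + 1 = -1)
d(t) = -1
-16*d(3) = -16*(-1) = 16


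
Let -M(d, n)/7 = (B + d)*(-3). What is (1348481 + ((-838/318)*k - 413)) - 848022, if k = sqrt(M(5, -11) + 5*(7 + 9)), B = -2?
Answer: 500046 - 419*sqrt(143)/159 ≈ 5.0001e+5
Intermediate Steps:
M(d, n) = -42 + 21*d (M(d, n) = -7*(-2 + d)*(-3) = -7*(6 - 3*d) = -42 + 21*d)
k = sqrt(143) (k = sqrt((-42 + 21*5) + 5*(7 + 9)) = sqrt((-42 + 105) + 5*16) = sqrt(63 + 80) = sqrt(143) ≈ 11.958)
(1348481 + ((-838/318)*k - 413)) - 848022 = (1348481 + ((-838/318)*sqrt(143) - 413)) - 848022 = (1348481 + ((-838*1/318)*sqrt(143) - 413)) - 848022 = (1348481 + (-419*sqrt(143)/159 - 413)) - 848022 = (1348481 + (-413 - 419*sqrt(143)/159)) - 848022 = (1348068 - 419*sqrt(143)/159) - 848022 = 500046 - 419*sqrt(143)/159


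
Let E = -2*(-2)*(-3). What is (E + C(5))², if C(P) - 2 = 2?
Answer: 64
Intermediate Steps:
C(P) = 4 (C(P) = 2 + 2 = 4)
E = -12 (E = 4*(-3) = -12)
(E + C(5))² = (-12 + 4)² = (-8)² = 64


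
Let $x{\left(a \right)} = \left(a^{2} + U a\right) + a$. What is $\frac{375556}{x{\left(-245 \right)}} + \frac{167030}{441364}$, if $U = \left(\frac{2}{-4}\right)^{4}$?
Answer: $\frac{200845021871}{30146264610} \approx 6.6624$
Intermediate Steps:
$U = \frac{1}{16}$ ($U = \left(2 \left(- \frac{1}{4}\right)\right)^{4} = \left(- \frac{1}{2}\right)^{4} = \frac{1}{16} \approx 0.0625$)
$x{\left(a \right)} = a^{2} + \frac{17 a}{16}$ ($x{\left(a \right)} = \left(a^{2} + \frac{a}{16}\right) + a = a^{2} + \frac{17 a}{16}$)
$\frac{375556}{x{\left(-245 \right)}} + \frac{167030}{441364} = \frac{375556}{\frac{1}{16} \left(-245\right) \left(17 + 16 \left(-245\right)\right)} + \frac{167030}{441364} = \frac{375556}{\frac{1}{16} \left(-245\right) \left(17 - 3920\right)} + 167030 \cdot \frac{1}{441364} = \frac{375556}{\frac{1}{16} \left(-245\right) \left(-3903\right)} + \frac{83515}{220682} = \frac{375556}{\frac{956235}{16}} + \frac{83515}{220682} = 375556 \cdot \frac{16}{956235} + \frac{83515}{220682} = \frac{6008896}{956235} + \frac{83515}{220682} = \frac{200845021871}{30146264610}$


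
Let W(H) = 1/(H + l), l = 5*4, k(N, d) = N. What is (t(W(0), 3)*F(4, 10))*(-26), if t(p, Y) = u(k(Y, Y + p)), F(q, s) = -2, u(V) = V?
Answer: 156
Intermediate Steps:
l = 20
W(H) = 1/(20 + H) (W(H) = 1/(H + 20) = 1/(20 + H))
t(p, Y) = Y
(t(W(0), 3)*F(4, 10))*(-26) = (3*(-2))*(-26) = -6*(-26) = 156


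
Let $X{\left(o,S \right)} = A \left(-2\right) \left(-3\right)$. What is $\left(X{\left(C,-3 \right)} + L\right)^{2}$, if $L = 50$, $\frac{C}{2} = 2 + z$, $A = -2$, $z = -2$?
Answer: $1444$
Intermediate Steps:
$C = 0$ ($C = 2 \left(2 - 2\right) = 2 \cdot 0 = 0$)
$X{\left(o,S \right)} = -12$ ($X{\left(o,S \right)} = \left(-2\right) \left(-2\right) \left(-3\right) = 4 \left(-3\right) = -12$)
$\left(X{\left(C,-3 \right)} + L\right)^{2} = \left(-12 + 50\right)^{2} = 38^{2} = 1444$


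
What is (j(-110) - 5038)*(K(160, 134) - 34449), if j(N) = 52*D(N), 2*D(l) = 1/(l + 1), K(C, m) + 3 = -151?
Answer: 19002860304/109 ≈ 1.7434e+8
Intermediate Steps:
K(C, m) = -154 (K(C, m) = -3 - 151 = -154)
D(l) = 1/(2*(1 + l)) (D(l) = 1/(2*(l + 1)) = 1/(2*(1 + l)))
j(N) = 26/(1 + N) (j(N) = 52*(1/(2*(1 + N))) = 26/(1 + N))
(j(-110) - 5038)*(K(160, 134) - 34449) = (26/(1 - 110) - 5038)*(-154 - 34449) = (26/(-109) - 5038)*(-34603) = (26*(-1/109) - 5038)*(-34603) = (-26/109 - 5038)*(-34603) = -549168/109*(-34603) = 19002860304/109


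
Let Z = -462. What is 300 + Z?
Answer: -162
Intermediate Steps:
300 + Z = 300 - 462 = -162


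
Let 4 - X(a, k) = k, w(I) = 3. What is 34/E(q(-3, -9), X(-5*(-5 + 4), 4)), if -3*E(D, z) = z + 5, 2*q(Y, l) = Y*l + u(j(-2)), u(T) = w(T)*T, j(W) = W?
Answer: -102/5 ≈ -20.400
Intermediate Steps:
X(a, k) = 4 - k
u(T) = 3*T
q(Y, l) = -3 + Y*l/2 (q(Y, l) = (Y*l + 3*(-2))/2 = (Y*l - 6)/2 = (-6 + Y*l)/2 = -3 + Y*l/2)
E(D, z) = -5/3 - z/3 (E(D, z) = -(z + 5)/3 = -(5 + z)/3 = -5/3 - z/3)
34/E(q(-3, -9), X(-5*(-5 + 4), 4)) = 34/(-5/3 - (4 - 1*4)/3) = 34/(-5/3 - (4 - 4)/3) = 34/(-5/3 - 1/3*0) = 34/(-5/3 + 0) = 34/(-5/3) = 34*(-3/5) = -102/5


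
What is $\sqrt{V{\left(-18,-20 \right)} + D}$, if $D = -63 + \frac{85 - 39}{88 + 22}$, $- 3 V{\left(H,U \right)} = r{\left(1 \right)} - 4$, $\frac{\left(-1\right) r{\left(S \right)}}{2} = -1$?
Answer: $\frac{2 i \sqrt{421410}}{165} \approx 7.8686 i$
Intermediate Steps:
$r{\left(S \right)} = 2$ ($r{\left(S \right)} = \left(-2\right) \left(-1\right) = 2$)
$V{\left(H,U \right)} = \frac{2}{3}$ ($V{\left(H,U \right)} = - \frac{2 - 4}{3} = \left(- \frac{1}{3}\right) \left(-2\right) = \frac{2}{3}$)
$D = - \frac{3442}{55}$ ($D = -63 + \frac{46}{110} = -63 + 46 \cdot \frac{1}{110} = -63 + \frac{23}{55} = - \frac{3442}{55} \approx -62.582$)
$\sqrt{V{\left(-18,-20 \right)} + D} = \sqrt{\frac{2}{3} - \frac{3442}{55}} = \sqrt{- \frac{10216}{165}} = \frac{2 i \sqrt{421410}}{165}$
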